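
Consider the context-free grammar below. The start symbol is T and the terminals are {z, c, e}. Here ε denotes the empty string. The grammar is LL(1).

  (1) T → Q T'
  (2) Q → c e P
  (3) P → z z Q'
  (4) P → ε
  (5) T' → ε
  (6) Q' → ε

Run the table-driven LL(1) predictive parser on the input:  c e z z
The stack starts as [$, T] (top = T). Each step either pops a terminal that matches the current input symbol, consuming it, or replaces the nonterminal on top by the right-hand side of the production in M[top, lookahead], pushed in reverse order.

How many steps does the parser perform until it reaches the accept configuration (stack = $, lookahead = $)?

9

     Stack        Input      Action
  1  $ T          c e z z $  expand T → Q T'
  2  $ T' Q       c e z z $  expand Q → c e P
  3  $ T' P e c   c e z z $  match c
  4  $ T' P e     e z z $    match e
  5  $ T' P       z z $      expand P → z z Q'
  6  $ T' Q' z z  z z $      match z
  7  $ T' Q' z    z $        match z
  8  $ T' Q'      $          expand Q' → ε
  9  $ T'         $          expand T' → ε
Accept reached after 9 steps.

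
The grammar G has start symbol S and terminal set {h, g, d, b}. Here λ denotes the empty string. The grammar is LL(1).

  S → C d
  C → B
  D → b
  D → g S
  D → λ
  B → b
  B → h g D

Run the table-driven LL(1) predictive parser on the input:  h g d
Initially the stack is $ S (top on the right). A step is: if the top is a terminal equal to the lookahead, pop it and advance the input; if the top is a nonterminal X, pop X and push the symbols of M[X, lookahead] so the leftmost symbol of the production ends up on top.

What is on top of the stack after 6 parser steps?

d

     Stack      Input    Action
  1  $ S        h g d $  expand S → C d
  2  $ d C      h g d $  expand C → B
  3  $ d B      h g d $  expand B → h g D
  4  $ d D g h  h g d $  match h
  5  $ d D g    g d $    match g
  6  $ d D      d $      expand D → λ
Stack after step 6: $ d (top = d).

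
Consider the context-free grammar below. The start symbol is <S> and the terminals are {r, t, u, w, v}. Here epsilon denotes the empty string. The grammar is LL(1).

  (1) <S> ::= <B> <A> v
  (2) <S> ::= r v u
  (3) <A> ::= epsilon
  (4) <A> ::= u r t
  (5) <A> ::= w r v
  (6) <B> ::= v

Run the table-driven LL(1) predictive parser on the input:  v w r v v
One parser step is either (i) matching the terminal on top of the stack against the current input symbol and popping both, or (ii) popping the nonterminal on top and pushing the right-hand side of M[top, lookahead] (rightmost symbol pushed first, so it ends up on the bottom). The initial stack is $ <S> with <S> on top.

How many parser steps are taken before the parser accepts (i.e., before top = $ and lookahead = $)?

8

     Stack        Input        Action
  1  $ <S>        v w r v v $  expand <S> ::= <B> <A> v
  2  $ v <A> <B>  v w r v v $  expand <B> ::= v
  3  $ v <A> v    v w r v v $  match v
  4  $ v <A>      w r v v $    expand <A> ::= w r v
  5  $ v v r w    w r v v $    match w
  6  $ v v r      r v v $      match r
  7  $ v v        v v $        match v
  8  $ v          v $          match v
Accept reached after 8 steps.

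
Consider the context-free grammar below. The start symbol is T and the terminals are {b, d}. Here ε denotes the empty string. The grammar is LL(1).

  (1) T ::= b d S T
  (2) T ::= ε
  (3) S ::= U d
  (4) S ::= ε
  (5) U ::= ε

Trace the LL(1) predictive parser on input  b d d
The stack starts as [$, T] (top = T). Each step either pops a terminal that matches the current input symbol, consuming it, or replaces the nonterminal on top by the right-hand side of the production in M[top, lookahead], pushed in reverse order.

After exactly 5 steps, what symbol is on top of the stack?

step 1: stack=$ T  input=b d d $  — expand T ::= b d S T
step 2: stack=$ T S d b  input=b d d $  — match b
step 3: stack=$ T S d  input=d d $  — match d
step 4: stack=$ T S  input=d $  — expand S ::= U d
step 5: stack=$ T d U  input=d $  — expand U ::= ε
Stack after step 5: $ T d (top = d).

d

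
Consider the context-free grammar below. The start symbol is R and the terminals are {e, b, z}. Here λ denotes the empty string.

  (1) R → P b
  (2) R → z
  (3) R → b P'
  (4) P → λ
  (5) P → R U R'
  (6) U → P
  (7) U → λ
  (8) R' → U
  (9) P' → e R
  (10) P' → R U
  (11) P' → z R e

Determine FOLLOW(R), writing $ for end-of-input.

{$, b, e, z}

FIRST(R) = {b, z}  (via P b)
FIRST(P) = {λ, b, z}  (via R U R')
FIRST(P') = {b, e, z}  (via R U)
FIRST(U) = {λ, b, z}  (via P)
FIRST(R') = {λ, b, z}  (via U)
FOLLOW(R) includes $ since R is the start symbol.
FOLLOW(R): in P→R U R', R is followed by U R' with FIRST {λ, b, z}; in P→R U R', the suffix after R is nullable, so FOLLOW(R) ⊇ FOLLOW(P) = {$, b, e, z}; in P'→e R, the suffix after R is empty, so FOLLOW(R) ⊇ FOLLOW(P') = {$, b, e, z}; in P'→R U, R is followed by U with FIRST {λ, b, z}; in P'→R U, the suffix after R is nullable, so FOLLOW(R) ⊇ FOLLOW(P') = {$, b, e, z}; in P'→z R e, R is followed by e with FIRST {e}. Thus FOLLOW(R) = {$, b, e, z}.
FOLLOW(P'): in R→b P', the suffix after P' is empty, so FOLLOW(P') ⊇ FOLLOW(R) = {$, b, e, z}. Thus FOLLOW(P') = {$, b, e, z}.
FOLLOW(P): in R→P b, P is followed by b with FIRST {b}; in U→P, the suffix after P is empty, so FOLLOW(P) ⊇ FOLLOW(U) = {$, b, e, z}. Thus FOLLOW(P) = {$, b, e, z}.
FOLLOW(R'): in P→R U R', the suffix after R' is empty, so FOLLOW(R') ⊇ FOLLOW(P) = {$, b, e, z}. Thus FOLLOW(R') = {$, b, e, z}.
FOLLOW(U): in P→R U R', U is followed by R' with FIRST {λ, b, z}; in P→R U R', the suffix after U is nullable, so FOLLOW(U) ⊇ FOLLOW(P) = {$, b, e, z}; in R'→U, the suffix after U is empty, so FOLLOW(U) ⊇ FOLLOW(R') = {$, b, e, z}; in P'→R U, the suffix after U is empty, so FOLLOW(U) ⊇ FOLLOW(P') = {$, b, e, z}. Thus FOLLOW(U) = {$, b, e, z}.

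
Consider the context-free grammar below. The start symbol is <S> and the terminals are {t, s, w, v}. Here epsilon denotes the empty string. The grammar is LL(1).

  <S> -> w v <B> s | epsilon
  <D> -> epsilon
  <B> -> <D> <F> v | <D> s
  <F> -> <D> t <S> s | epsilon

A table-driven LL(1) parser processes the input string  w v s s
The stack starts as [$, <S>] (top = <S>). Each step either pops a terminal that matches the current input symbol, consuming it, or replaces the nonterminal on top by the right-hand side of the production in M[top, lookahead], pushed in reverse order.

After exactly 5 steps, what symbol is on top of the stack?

s

     Stack        Input      Action
  1  $ <S>        w v s s $  expand <S> -> w v <B> s
  2  $ s <B> v w  w v s s $  match w
  3  $ s <B> v    v s s $    match v
  4  $ s <B>      s s $      expand <B> -> <D> s
  5  $ s s <D>    s s $      expand <D> -> epsilon
Stack after step 5: $ s s (top = s).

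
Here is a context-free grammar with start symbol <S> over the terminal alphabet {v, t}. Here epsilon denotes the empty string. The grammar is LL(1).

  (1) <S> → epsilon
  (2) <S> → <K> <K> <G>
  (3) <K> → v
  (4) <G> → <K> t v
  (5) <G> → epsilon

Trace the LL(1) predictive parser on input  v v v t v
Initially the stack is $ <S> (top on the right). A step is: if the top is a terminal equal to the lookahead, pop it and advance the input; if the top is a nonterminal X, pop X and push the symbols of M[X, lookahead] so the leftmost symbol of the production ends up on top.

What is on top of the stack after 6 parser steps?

<K>

     Stack          Input        Action
  1  $ <S>          v v v t v $  expand <S> → <K> <K> <G>
  2  $ <G> <K> <K>  v v v t v $  expand <K> → v
  3  $ <G> <K> v    v v v t v $  match v
  4  $ <G> <K>      v v t v $    expand <K> → v
  5  $ <G> v        v v t v $    match v
  6  $ <G>          v t v $      expand <G> → <K> t v
Stack after step 6: $ v t <K> (top = <K>).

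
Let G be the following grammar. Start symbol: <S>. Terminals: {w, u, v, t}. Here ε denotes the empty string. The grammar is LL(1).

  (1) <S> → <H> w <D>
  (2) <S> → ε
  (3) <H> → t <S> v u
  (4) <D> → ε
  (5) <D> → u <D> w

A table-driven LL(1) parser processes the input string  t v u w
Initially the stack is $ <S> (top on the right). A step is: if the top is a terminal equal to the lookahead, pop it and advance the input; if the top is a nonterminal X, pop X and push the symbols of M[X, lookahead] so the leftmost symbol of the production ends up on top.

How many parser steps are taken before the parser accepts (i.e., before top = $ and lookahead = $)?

     Stack              Input      Action
  1  $ <S>              t v u w $  expand <S> → <H> w <D>
  2  $ <D> w <H>        t v u w $  expand <H> → t <S> v u
  3  $ <D> w u v <S> t  t v u w $  match t
  4  $ <D> w u v <S>    v u w $    expand <S> → ε
  5  $ <D> w u v        v u w $    match v
  6  $ <D> w u          u w $      match u
  7  $ <D> w            w $        match w
  8  $ <D>              $          expand <D> → ε
Accept reached after 8 steps.

8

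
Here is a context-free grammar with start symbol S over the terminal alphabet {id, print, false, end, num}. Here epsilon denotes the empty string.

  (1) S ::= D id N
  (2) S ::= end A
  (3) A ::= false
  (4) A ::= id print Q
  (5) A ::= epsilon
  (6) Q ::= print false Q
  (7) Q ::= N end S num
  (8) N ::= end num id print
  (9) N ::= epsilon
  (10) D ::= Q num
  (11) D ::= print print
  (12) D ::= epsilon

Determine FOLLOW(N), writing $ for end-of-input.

{$, end, num}

FIRST(A) = {epsilon, false, id}
FIRST(N) = {epsilon, end}
FIRST(Q) = {end, print}  (via N end S num)
FIRST(D) = {epsilon, end, print}  (via Q num)
FIRST(S) = {end, id, print}  (via D id N)
FOLLOW(S) includes $ since S is the start symbol.
FOLLOW(S): in Q::=N end S num, S is followed by num with FIRST {num}. Thus FOLLOW(S) = {$, num}.
FOLLOW(A): in S::=end A, the suffix after A is empty, so FOLLOW(A) ⊇ FOLLOW(S) = {$, num}. Thus FOLLOW(A) = {$, num}.
FOLLOW(Q): in A::=id print Q, the suffix after Q is empty, so FOLLOW(Q) ⊇ FOLLOW(A) = {$, num}; in Q::=print false Q, the suffix after Q is empty (adds nothing new); in D::=Q num, Q is followed by num with FIRST {num}. Thus FOLLOW(Q) = {$, num}.
FOLLOW(N): in S::=D id N, the suffix after N is empty, so FOLLOW(N) ⊇ FOLLOW(S) = {$, num}; in Q::=N end S num, N is followed by end S num with FIRST {end}. Thus FOLLOW(N) = {$, end, num}.
FOLLOW(D): in S::=D id N, D is followed by id N with FIRST {id}. Thus FOLLOW(D) = {id}.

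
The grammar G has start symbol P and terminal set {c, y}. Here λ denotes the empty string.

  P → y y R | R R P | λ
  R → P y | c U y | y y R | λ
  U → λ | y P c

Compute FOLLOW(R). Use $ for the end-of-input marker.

FIRST(U): from U→λ we get {λ}; from U→y P c we get {y}. So FIRST(U) = {λ, y}.
FIRST(P): from P→y y R we get {y}; from P→R R P we get {λ, c, y}; from P→λ we get {λ}. So FIRST(P) = {λ, c, y}.
FIRST(R): from R→P y we get {c, y}; from R→c U y we get {c}; from R→y y R we get {y}; from R→λ we get {λ}. So FIRST(R) = {λ, c, y}.
FOLLOW(P) includes $ since P is the start symbol.
FOLLOW(P): in P→R R P, the suffix after P is empty (adds nothing new); in R→P y, P is followed by y with FIRST {y}; in U→y P c, P is followed by c with FIRST {c}. Thus FOLLOW(P) = {$, c, y}.
FOLLOW(R): in P→y y R, the suffix after R is empty, so FOLLOW(R) ⊇ FOLLOW(P) = {$, c, y}; in P→R R P (occurrence 1), R is followed by R P with FIRST {λ, c, y}; in P→R R P (occurrence 1), the suffix after R is nullable, so FOLLOW(R) ⊇ FOLLOW(P) = {$, c, y}; in P→R R P (occurrence 2), R is followed by P with FIRST {λ, c, y}; in P→R R P (occurrence 2), the suffix after R is nullable, so FOLLOW(R) ⊇ FOLLOW(P) = {$, c, y}; in R→y y R, the suffix after R is empty (adds nothing new). Thus FOLLOW(R) = {$, c, y}.
FOLLOW(U): in R→c U y, U is followed by y with FIRST {y}. Thus FOLLOW(U) = {y}.

{$, c, y}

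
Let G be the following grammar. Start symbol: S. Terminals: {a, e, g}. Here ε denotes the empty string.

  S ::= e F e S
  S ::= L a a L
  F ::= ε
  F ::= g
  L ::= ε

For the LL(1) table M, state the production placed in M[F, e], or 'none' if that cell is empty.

F ::= ε

FIRST(F): from F::=ε we get {ε}; from F::=g we get {g}. So FIRST(F) = {ε, g}.
FIRST(L): from L::=ε we get {ε}. So FIRST(L) = {ε}.
FIRST(S): from S::=e F e S we get {e}; from S::=L a a L we get {a}. So FIRST(S) = {a, e}.
FOLLOW(S) includes $ since S is the start symbol.
FOLLOW(F): in S::=e F e S, F is followed by e S with FIRST {e}. Thus FOLLOW(F) = {e}.
For F ::= ε: FIRST(ε) = {ε}, so it goes in M[F, t] for t ∈ {}; since ε ∈ FIRST, also for every t ∈ FOLLOW(F) = {e}.
For F ::= g: FIRST(g) = {g}, so it goes in M[F, t] for t ∈ {g}.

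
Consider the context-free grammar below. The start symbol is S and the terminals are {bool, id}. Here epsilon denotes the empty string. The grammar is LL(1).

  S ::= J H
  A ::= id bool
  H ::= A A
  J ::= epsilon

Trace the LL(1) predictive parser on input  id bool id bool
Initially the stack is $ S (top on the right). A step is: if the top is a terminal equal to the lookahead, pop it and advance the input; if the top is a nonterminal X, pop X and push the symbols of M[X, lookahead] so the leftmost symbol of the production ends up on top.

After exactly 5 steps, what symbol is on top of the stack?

step 1: stack=$ S  input=id bool id bool $  — expand S ::= J H
step 2: stack=$ H J  input=id bool id bool $  — expand J ::= epsilon
step 3: stack=$ H  input=id bool id bool $  — expand H ::= A A
step 4: stack=$ A A  input=id bool id bool $  — expand A ::= id bool
step 5: stack=$ A bool id  input=id bool id bool $  — match id
Stack after step 5: $ A bool (top = bool).

bool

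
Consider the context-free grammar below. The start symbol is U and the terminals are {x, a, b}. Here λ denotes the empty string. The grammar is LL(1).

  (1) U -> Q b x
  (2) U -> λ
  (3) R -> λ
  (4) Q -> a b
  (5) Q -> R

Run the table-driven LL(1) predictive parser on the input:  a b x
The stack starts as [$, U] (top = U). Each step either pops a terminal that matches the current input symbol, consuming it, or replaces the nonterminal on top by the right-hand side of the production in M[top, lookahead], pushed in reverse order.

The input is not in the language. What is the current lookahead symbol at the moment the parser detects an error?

step 1: stack=$ U  input=a b x $  — expand U -> Q b x
step 2: stack=$ x b Q  input=a b x $  — expand Q -> a b
step 3: stack=$ x b b a  input=a b x $  — match a
step 4: stack=$ x b b  input=b x $  — match b
step 5: stack=$ x b  input=x $  — error: top is terminal b but lookahead is x

x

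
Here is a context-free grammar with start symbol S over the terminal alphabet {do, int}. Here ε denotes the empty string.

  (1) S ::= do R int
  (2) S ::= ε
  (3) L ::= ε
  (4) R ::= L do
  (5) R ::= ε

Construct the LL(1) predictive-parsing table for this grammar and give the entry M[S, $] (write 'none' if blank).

FIRST(S) = {ε, do}
FIRST(L) = {ε}
FIRST(R) = {ε, do}  (via L do)
FOLLOW(S) includes $ since S is the start symbol.
FOLLOW(S): S appears on no right-hand side. Thus FOLLOW(S) = {$}.
For S ::= do R int: FIRST(do R int) = {do}, so it goes in M[S, t] for t ∈ {do}.
For S ::= ε: FIRST(ε) = {ε}, so it goes in M[S, t] for t ∈ {}; since ε ∈ FIRST, also for every t ∈ FOLLOW(S) = {$}.

S ::= ε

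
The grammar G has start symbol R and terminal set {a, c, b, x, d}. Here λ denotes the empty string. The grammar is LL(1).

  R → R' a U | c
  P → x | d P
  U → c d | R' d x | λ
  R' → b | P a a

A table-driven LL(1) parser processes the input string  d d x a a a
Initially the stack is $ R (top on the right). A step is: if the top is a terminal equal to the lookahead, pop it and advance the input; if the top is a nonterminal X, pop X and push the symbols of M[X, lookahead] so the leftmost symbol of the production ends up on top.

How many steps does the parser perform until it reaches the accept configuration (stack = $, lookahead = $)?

step 1: stack=$ R  input=d d x a a a $  — expand R → R' a U
step 2: stack=$ U a R'  input=d d x a a a $  — expand R' → P a a
step 3: stack=$ U a a a P  input=d d x a a a $  — expand P → d P
step 4: stack=$ U a a a P d  input=d d x a a a $  — match d
step 5: stack=$ U a a a P  input=d x a a a $  — expand P → d P
step 6: stack=$ U a a a P d  input=d x a a a $  — match d
step 7: stack=$ U a a a P  input=x a a a $  — expand P → x
step 8: stack=$ U a a a x  input=x a a a $  — match x
step 9: stack=$ U a a a  input=a a a $  — match a
step 10: stack=$ U a a  input=a a $  — match a
step 11: stack=$ U a  input=a $  — match a
step 12: stack=$ U  input=$  — expand U → λ
Accept reached after 12 steps.

12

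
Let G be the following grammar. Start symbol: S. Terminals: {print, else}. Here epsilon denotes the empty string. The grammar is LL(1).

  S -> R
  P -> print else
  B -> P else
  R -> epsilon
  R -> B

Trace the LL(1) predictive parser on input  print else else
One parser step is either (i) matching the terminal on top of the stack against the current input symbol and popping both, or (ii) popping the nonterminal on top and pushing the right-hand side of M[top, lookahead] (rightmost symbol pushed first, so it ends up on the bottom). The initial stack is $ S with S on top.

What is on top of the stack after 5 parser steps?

     Stack              Input              Action
  1  $ S                print else else $  expand S -> R
  2  $ R                print else else $  expand R -> B
  3  $ B                print else else $  expand B -> P else
  4  $ else P           print else else $  expand P -> print else
  5  $ else else print  print else else $  match print
Stack after step 5: $ else else (top = else).

else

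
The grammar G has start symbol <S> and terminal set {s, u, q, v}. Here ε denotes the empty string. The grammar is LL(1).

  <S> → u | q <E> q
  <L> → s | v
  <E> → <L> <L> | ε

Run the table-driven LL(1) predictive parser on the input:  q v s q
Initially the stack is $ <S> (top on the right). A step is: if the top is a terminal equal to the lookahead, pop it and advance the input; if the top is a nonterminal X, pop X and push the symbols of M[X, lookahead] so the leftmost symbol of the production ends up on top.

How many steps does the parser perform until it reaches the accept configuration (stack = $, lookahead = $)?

     Stack        Input      Action
  1  $ <S>        q v s q $  expand <S> → q <E> q
  2  $ q <E> q    q v s q $  match q
  3  $ q <E>      v s q $    expand <E> → <L> <L>
  4  $ q <L> <L>  v s q $    expand <L> → v
  5  $ q <L> v    v s q $    match v
  6  $ q <L>      s q $      expand <L> → s
  7  $ q s        s q $      match s
  8  $ q          q $        match q
Accept reached after 8 steps.

8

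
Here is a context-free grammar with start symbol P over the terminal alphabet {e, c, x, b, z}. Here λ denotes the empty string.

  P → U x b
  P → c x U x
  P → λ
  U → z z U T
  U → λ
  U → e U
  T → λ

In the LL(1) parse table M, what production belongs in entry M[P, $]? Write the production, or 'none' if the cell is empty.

P → λ

FIRST(U): from U→z z U T we get {z}; from U→λ we get {λ}; from U→e U we get {e}. So FIRST(U) = {λ, e, z}.
FIRST(T): from T→λ we get {λ}. So FIRST(T) = {λ}.
FIRST(P): from P→U x b we get {e, x, z}; from P→c x U x we get {c}; from P→λ we get {λ}. So FIRST(P) = {λ, c, e, x, z}.
FOLLOW(P) includes $ since P is the start symbol.
FOLLOW(P): P appears on no right-hand side. Thus FOLLOW(P) = {$}.
For P → U x b: FIRST(U x b) = {e, x, z}, so it goes in M[P, t] for t ∈ {e, x, z}.
For P → c x U x: FIRST(c x U x) = {c}, so it goes in M[P, t] for t ∈ {c}.
For P → λ: FIRST(λ) = {λ}, so it goes in M[P, t] for t ∈ {}; since λ ∈ FIRST, also for every t ∈ FOLLOW(P) = {$}.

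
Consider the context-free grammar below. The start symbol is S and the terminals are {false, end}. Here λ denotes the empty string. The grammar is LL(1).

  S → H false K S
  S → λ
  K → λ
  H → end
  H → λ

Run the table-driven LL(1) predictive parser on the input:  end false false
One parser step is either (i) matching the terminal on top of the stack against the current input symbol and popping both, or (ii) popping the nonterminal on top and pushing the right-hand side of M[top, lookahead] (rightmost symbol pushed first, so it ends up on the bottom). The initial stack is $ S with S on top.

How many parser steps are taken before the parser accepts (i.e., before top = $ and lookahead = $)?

      Stack            Input              Action
   1  $ S              end false false $  expand S → H false K S
   2  $ S K false H    end false false $  expand H → end
   3  $ S K false end  end false false $  match end
   4  $ S K false      false false $      match false
   5  $ S K            false $            expand K → λ
   6  $ S              false $            expand S → H false K S
   7  $ S K false H    false $            expand H → λ
   8  $ S K false      false $            match false
   9  $ S K            $                  expand K → λ
  10  $ S              $                  expand S → λ
Accept reached after 10 steps.

10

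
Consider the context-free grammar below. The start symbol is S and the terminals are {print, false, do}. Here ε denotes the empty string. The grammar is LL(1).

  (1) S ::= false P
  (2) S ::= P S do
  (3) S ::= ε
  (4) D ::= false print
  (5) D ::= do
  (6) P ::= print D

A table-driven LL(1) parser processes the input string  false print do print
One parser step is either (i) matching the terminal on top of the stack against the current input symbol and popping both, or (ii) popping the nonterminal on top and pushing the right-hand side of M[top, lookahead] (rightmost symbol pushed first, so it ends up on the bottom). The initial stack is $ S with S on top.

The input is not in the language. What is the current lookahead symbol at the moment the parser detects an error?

print

step 1: stack=$ S  input=false print do print $  — expand S ::= false P
step 2: stack=$ P false  input=false print do print $  — match false
step 3: stack=$ P  input=print do print $  — expand P ::= print D
step 4: stack=$ D print  input=print do print $  — match print
step 5: stack=$ D  input=do print $  — expand D ::= do
step 6: stack=$ do  input=do print $  — match do
step 7: stack=$  input=print $  — error: stack empty but input remains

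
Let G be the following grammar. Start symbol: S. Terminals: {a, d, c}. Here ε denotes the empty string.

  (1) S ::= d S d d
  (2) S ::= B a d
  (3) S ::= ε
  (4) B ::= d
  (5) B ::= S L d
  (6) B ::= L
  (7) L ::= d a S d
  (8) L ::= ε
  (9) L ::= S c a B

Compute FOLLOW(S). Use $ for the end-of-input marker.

FIRST(S) = {ε, a, c, d}  (via B a d)
FIRST(L) = {ε, a, c, d}  (via S c a B)
FIRST(B) = {ε, a, c, d}  (via S L d, L)
FOLLOW(S) includes $ since S is the start symbol.
FOLLOW(S): in S::=d S d d, S is followed by d d with FIRST {d}; in B::=S L d, S is followed by L d with FIRST {a, c, d}; in L::=d a S d, S is followed by d with FIRST {d}; in L::=S c a B, S is followed by c a B with FIRST {c}. Thus FOLLOW(S) = {$, a, c, d}.
FOLLOW(B): in S::=B a d, B is followed by a d with FIRST {a}; in L::=S c a B, the suffix after B is empty, so FOLLOW(B) ⊇ FOLLOW(L) = {a, d}. Thus FOLLOW(B) = {a, d}.
FOLLOW(L): in B::=S L d, L is followed by d with FIRST {d}; in B::=L, the suffix after L is empty, so FOLLOW(L) ⊇ FOLLOW(B) = {a, d}. Thus FOLLOW(L) = {a, d}.

{$, a, c, d}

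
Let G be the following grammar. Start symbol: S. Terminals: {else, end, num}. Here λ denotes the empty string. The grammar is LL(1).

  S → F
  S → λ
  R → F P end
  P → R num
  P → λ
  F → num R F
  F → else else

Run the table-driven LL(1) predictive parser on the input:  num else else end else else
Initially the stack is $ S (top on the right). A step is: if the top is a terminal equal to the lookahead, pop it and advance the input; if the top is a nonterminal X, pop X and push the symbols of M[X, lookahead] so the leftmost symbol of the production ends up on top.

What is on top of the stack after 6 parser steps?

     Stack                Input                          Action
  1  $ S                  num else else end else else $  expand S → F
  2  $ F                  num else else end else else $  expand F → num R F
  3  $ F R num            num else else end else else $  match num
  4  $ F R                else else end else else $      expand R → F P end
  5  $ F end P F          else else end else else $      expand F → else else
  6  $ F end P else else  else else end else else $      match else
Stack after step 6: $ F end P else (top = else).

else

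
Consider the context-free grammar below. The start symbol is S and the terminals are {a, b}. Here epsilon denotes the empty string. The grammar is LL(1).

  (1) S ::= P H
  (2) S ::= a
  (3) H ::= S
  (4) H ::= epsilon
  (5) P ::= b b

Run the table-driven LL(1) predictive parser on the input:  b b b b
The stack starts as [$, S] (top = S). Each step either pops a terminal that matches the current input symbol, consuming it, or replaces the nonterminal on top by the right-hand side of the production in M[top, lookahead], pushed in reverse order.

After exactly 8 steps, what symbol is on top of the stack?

     Stack    Input      Action
  1  $ S      b b b b $  expand S ::= P H
  2  $ H P    b b b b $  expand P ::= b b
  3  $ H b b  b b b b $  match b
  4  $ H b    b b b $    match b
  5  $ H      b b $      expand H ::= S
  6  $ S      b b $      expand S ::= P H
  7  $ H P    b b $      expand P ::= b b
  8  $ H b b  b b $      match b
Stack after step 8: $ H b (top = b).

b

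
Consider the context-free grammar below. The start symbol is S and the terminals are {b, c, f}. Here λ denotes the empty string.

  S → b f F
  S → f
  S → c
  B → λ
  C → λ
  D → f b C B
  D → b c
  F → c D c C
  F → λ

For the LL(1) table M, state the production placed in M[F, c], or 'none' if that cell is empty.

FIRST(S) = {b, c, f}
FIRST(B) = {λ}
FIRST(C) = {λ}
FIRST(D) = {b, f}
FIRST(F) = {λ, c}
FOLLOW(S) includes $ since S is the start symbol.
FOLLOW(S): S appears on no right-hand side. Thus FOLLOW(S) = {$}.
FOLLOW(F): in S→b f F, the suffix after F is empty, so FOLLOW(F) ⊇ FOLLOW(S) = {$}. Thus FOLLOW(F) = {$}.
For F → c D c C: FIRST(c D c C) = {c}, so it goes in M[F, t] for t ∈ {c}.
For F → λ: FIRST(λ) = {λ}, so it goes in M[F, t] for t ∈ {}; since λ ∈ FIRST, also for every t ∈ FOLLOW(F) = {$}.

F → c D c C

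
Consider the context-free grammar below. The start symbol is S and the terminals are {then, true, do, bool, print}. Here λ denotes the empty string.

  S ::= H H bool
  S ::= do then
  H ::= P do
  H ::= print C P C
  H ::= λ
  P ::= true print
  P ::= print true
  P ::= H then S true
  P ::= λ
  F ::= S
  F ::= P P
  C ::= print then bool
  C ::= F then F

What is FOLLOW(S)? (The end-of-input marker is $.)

FIRST(S): from S::=H H bool we get {bool, do, print, then, true}; from S::=do then we get {do}. So FIRST(S) = {bool, do, print, then, true}.
FIRST(H): from H::=P do we get {do, print, then, true}; from H::=print C P C we get {print}; from H::=λ we get {λ}. So FIRST(H) = {λ, do, print, then, true}.
FIRST(P): from P::=true print we get {true}; from P::=print true we get {print}; from P::=H then S true we get {do, print, then, true}; from P::=λ we get {λ}. So FIRST(P) = {λ, do, print, then, true}.
FIRST(F): from F::=S we get {bool, do, print, then, true}; from F::=P P we get {λ, do, print, then, true}. So FIRST(F) = {λ, bool, do, print, then, true}.
FIRST(C): from C::=print then bool we get {print}; from C::=F then F we get {bool, do, print, then, true}. So FIRST(C) = {bool, do, print, then, true}.
FOLLOW(S) includes $ since S is the start symbol.
FOLLOW(H): in S::=H H bool (occurrence 1), H is followed by H bool with FIRST {bool, do, print, then, true}; in S::=H H bool (occurrence 2), H is followed by bool with FIRST {bool}; in P::=H then S true, H is followed by then S true with FIRST {then}. Thus FOLLOW(H) = {bool, do, print, then, true}.
FOLLOW(C): in H::=print C P C (occurrence 1), C is followed by P C with FIRST {bool, do, print, then, true}; in H::=print C P C (occurrence 2), the suffix after C is empty, so FOLLOW(C) ⊇ FOLLOW(H) = {bool, do, print, then, true}. Thus FOLLOW(C) = {bool, do, print, then, true}.
FOLLOW(F): in C::=F then F (occurrence 1), F is followed by then F with FIRST {then}; in C::=F then F (occurrence 2), the suffix after F is empty, so FOLLOW(F) ⊇ FOLLOW(C) = {bool, do, print, then, true}. Thus FOLLOW(F) = {bool, do, print, then, true}.
FOLLOW(S): in P::=H then S true, S is followed by true with FIRST {true}; in F::=S, the suffix after S is empty, so FOLLOW(S) ⊇ FOLLOW(F) = {bool, do, print, then, true}. Thus FOLLOW(S) = {$, bool, do, print, then, true}.
FOLLOW(P): in H::=P do, P is followed by do with FIRST {do}; in H::=print C P C, P is followed by C with FIRST {bool, do, print, then, true}; in F::=P P (occurrence 1), P is followed by P with FIRST {λ, do, print, then, true}; in F::=P P (occurrence 1), the suffix after P is nullable, so FOLLOW(P) ⊇ FOLLOW(F) = {bool, do, print, then, true}; in F::=P P (occurrence 2), the suffix after P is empty, so FOLLOW(P) ⊇ FOLLOW(F) = {bool, do, print, then, true}. Thus FOLLOW(P) = {bool, do, print, then, true}.

{$, bool, do, print, then, true}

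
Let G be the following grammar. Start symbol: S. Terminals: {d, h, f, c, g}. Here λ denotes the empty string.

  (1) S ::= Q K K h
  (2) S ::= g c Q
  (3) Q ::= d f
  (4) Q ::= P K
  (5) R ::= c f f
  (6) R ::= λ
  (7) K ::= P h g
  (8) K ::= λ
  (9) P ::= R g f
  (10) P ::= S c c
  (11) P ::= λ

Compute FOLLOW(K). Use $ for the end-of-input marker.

FIRST(R): from R::=c f f we get {c}; from R::=λ we get {λ}. So FIRST(R) = {λ, c}.
FIRST(S): from S::=Q K K h we get {c, d, g, h}; from S::=g c Q we get {g}. So FIRST(S) = {c, d, g, h}.
FIRST(P): from P::=R g f we get {c, g}; from P::=S c c we get {c, d, g, h}; from P::=λ we get {λ}. So FIRST(P) = {λ, c, d, g, h}.
FIRST(K): from K::=P h g we get {c, d, g, h}; from K::=λ we get {λ}. So FIRST(K) = {λ, c, d, g, h}.
FIRST(Q): from Q::=d f we get {d}; from Q::=P K we get {λ, c, d, g, h}. So FIRST(Q) = {λ, c, d, g, h}.
FOLLOW(S) includes $ since S is the start symbol.
FOLLOW(S): in P::=S c c, S is followed by c c with FIRST {c}. Thus FOLLOW(S) = {$, c}.
FOLLOW(Q): in S::=Q K K h, Q is followed by K K h with FIRST {c, d, g, h}; in S::=g c Q, the suffix after Q is empty, so FOLLOW(Q) ⊇ FOLLOW(S) = {$, c}. Thus FOLLOW(Q) = {$, c, d, g, h}.
FOLLOW(R): in P::=R g f, R is followed by g f with FIRST {g}. Thus FOLLOW(R) = {g}.
FOLLOW(K): in S::=Q K K h (occurrence 1), K is followed by K h with FIRST {c, d, g, h}; in S::=Q K K h (occurrence 2), K is followed by h with FIRST {h}; in Q::=P K, the suffix after K is empty, so FOLLOW(K) ⊇ FOLLOW(Q) = {$, c, d, g, h}. Thus FOLLOW(K) = {$, c, d, g, h}.
FOLLOW(P): in Q::=P K, P is followed by K with FIRST {λ, c, d, g, h}; in Q::=P K, the suffix after P is nullable, so FOLLOW(P) ⊇ FOLLOW(Q) = {$, c, d, g, h}; in K::=P h g, P is followed by h g with FIRST {h}. Thus FOLLOW(P) = {$, c, d, g, h}.

{$, c, d, g, h}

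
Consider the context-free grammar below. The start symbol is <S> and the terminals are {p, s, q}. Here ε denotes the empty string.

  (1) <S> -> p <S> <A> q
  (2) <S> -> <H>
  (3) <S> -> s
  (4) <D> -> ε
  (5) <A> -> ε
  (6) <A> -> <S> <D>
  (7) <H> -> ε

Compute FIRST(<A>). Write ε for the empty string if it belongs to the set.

{ε, p, s}

FIRST(<D>) = {ε}
FIRST(<H>) = {ε}
FIRST(<S>) = {ε, p, s}  (via <H>)
FIRST(<A>) = {ε, p, s}  (via <S> <D>)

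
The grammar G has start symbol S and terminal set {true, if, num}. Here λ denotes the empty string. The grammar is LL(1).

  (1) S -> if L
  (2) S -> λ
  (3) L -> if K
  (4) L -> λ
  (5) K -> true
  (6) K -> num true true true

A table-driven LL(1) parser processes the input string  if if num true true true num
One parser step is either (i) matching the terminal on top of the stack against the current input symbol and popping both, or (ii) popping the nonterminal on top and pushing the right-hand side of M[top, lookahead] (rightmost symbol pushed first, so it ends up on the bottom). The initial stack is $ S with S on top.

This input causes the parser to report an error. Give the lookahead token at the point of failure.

      Stack                 Input                           Action
   1  $ S                   if if num true true true num $  expand S -> if L
   2  $ L if                if if num true true true num $  match if
   3  $ L                   if num true true true num $     expand L -> if K
   4  $ K if                if num true true true num $     match if
   5  $ K                   num true true true num $        expand K -> num true true true
   6  $ true true true num  num true true true num $        match num
   7  $ true true true      true true true num $            match true
   8  $ true true           true true num $                 match true
   9  $ true                true num $                      match true
  10  $                     num $                           error: stack empty but input remains

num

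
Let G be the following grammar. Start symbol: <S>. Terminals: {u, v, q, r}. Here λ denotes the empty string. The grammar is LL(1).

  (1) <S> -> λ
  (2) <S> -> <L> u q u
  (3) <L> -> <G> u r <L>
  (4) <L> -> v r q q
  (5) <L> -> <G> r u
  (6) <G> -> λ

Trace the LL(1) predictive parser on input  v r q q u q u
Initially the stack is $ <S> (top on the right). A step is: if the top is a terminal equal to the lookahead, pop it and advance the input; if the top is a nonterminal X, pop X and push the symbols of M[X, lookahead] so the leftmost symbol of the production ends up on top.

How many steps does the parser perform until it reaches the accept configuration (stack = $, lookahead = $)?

step 1: stack=$ <S>  input=v r q q u q u $  — expand <S> -> <L> u q u
step 2: stack=$ u q u <L>  input=v r q q u q u $  — expand <L> -> v r q q
step 3: stack=$ u q u q q r v  input=v r q q u q u $  — match v
step 4: stack=$ u q u q q r  input=r q q u q u $  — match r
step 5: stack=$ u q u q q  input=q q u q u $  — match q
step 6: stack=$ u q u q  input=q u q u $  — match q
step 7: stack=$ u q u  input=u q u $  — match u
step 8: stack=$ u q  input=q u $  — match q
step 9: stack=$ u  input=u $  — match u
Accept reached after 9 steps.

9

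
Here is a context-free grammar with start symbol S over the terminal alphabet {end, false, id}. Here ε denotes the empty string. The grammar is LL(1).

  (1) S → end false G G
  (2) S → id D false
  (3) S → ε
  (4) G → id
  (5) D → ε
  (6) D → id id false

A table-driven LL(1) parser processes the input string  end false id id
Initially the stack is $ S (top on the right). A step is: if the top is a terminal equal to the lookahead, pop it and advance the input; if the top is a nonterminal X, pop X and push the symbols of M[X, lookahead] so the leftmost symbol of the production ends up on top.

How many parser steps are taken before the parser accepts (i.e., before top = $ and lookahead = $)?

7

     Stack            Input              Action
  1  $ S              end false id id $  expand S → end false G G
  2  $ G G false end  end false id id $  match end
  3  $ G G false      false id id $      match false
  4  $ G G            id id $            expand G → id
  5  $ G id           id id $            match id
  6  $ G              id $               expand G → id
  7  $ id             id $               match id
Accept reached after 7 steps.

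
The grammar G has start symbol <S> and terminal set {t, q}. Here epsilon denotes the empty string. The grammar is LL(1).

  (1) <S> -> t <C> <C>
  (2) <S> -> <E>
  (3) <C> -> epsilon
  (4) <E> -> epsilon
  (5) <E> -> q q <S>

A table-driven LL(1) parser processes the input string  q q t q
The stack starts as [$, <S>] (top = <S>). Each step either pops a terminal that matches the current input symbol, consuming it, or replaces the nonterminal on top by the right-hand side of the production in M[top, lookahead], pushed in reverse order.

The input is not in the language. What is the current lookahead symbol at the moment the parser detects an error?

     Stack        Input      Action
  1  $ <S>        q q t q $  expand <S> -> <E>
  2  $ <E>        q q t q $  expand <E> -> q q <S>
  3  $ <S> q q    q q t q $  match q
  4  $ <S> q      q t q $    match q
  5  $ <S>        t q $      expand <S> -> t <C> <C>
  6  $ <C> <C> t  t q $      match t
  7  $ <C> <C>    q $        error: M[<C>, q] is empty

q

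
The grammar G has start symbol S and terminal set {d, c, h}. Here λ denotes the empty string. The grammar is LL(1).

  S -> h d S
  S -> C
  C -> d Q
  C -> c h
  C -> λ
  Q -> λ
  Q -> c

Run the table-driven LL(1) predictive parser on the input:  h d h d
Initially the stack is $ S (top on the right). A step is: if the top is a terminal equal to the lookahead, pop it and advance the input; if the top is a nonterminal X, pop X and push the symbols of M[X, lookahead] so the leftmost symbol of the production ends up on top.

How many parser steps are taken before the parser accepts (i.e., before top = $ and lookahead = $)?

8

     Stack    Input      Action
  1  $ S      h d h d $  expand S -> h d S
  2  $ S d h  h d h d $  match h
  3  $ S d    d h d $    match d
  4  $ S      h d $      expand S -> h d S
  5  $ S d h  h d $      match h
  6  $ S d    d $        match d
  7  $ S      $          expand S -> C
  8  $ C      $          expand C -> λ
Accept reached after 8 steps.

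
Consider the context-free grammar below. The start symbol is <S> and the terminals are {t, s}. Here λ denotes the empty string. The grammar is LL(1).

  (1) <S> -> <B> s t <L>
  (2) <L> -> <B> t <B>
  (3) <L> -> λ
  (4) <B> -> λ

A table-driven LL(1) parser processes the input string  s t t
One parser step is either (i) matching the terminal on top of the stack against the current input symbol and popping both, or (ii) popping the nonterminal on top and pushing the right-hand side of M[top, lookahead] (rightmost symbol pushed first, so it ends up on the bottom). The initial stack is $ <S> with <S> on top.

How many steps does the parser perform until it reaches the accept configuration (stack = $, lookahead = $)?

step 1: stack=$ <S>  input=s t t $  — expand <S> -> <B> s t <L>
step 2: stack=$ <L> t s <B>  input=s t t $  — expand <B> -> λ
step 3: stack=$ <L> t s  input=s t t $  — match s
step 4: stack=$ <L> t  input=t t $  — match t
step 5: stack=$ <L>  input=t $  — expand <L> -> <B> t <B>
step 6: stack=$ <B> t <B>  input=t $  — expand <B> -> λ
step 7: stack=$ <B> t  input=t $  — match t
step 8: stack=$ <B>  input=$  — expand <B> -> λ
Accept reached after 8 steps.

8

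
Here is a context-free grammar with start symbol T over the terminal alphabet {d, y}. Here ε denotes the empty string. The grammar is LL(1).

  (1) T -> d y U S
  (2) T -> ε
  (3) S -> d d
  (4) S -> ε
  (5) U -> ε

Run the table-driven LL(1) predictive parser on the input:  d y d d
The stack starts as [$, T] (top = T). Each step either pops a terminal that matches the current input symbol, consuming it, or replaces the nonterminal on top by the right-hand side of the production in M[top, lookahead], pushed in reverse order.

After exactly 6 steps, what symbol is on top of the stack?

step 1: stack=$ T  input=d y d d $  — expand T -> d y U S
step 2: stack=$ S U y d  input=d y d d $  — match d
step 3: stack=$ S U y  input=y d d $  — match y
step 4: stack=$ S U  input=d d $  — expand U -> ε
step 5: stack=$ S  input=d d $  — expand S -> d d
step 6: stack=$ d d  input=d d $  — match d
Stack after step 6: $ d (top = d).

d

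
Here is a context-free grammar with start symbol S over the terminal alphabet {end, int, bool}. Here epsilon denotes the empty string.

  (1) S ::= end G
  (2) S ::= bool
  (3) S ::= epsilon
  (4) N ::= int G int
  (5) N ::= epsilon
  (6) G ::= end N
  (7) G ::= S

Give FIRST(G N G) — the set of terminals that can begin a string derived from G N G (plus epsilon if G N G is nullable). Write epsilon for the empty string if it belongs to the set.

FIRST(S) = {epsilon, bool, end}
FIRST(N) = {epsilon, int}
FIRST(G) = {epsilon, bool, end}  (via S)
FIRST(G N G): take FIRST of each symbol in turn, carrying on past any symbol whose FIRST contains epsilon; result {epsilon, bool, end, int}.

{epsilon, bool, end, int}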